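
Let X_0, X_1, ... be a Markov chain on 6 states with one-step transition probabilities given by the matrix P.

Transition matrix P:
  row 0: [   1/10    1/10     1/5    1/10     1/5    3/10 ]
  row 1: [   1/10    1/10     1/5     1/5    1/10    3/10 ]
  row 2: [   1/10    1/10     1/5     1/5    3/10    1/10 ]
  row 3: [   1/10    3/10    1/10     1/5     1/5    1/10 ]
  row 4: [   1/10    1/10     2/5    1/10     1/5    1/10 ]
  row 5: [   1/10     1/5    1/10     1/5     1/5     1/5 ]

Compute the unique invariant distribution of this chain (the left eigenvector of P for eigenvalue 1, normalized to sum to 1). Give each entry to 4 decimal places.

Balance equations π_j = Σ_i π_i·P[i][j]:
  π_0 = 1/10·π_0 + 1/10·π_1 + 1/10·π_2 + 1/10·π_3 + 1/10·π_4 + 1/10·π_5
  π_1 = 1/10·π_0 + 1/10·π_1 + 1/10·π_2 + 3/10·π_3 + 1/10·π_4 + 1/5·π_5
  π_2 = 1/5·π_0 + 1/5·π_1 + 1/5·π_2 + 1/10·π_3 + 2/5·π_4 + 1/10·π_5
  π_3 = 1/10·π_0 + 1/5·π_1 + 1/5·π_2 + 1/5·π_3 + 1/10·π_4 + 1/5·π_5
  π_4 = 1/5·π_0 + 1/10·π_1 + 3/10·π_2 + 1/5·π_3 + 1/5·π_4 + 1/5·π_5
  normalize: π_0 + π_1 + π_2 + π_3 + π_4 + π_5 = 1
Solving the linear system gives exactly π = [1/10, 2397/15920, 9911/47760, 2023/11940, 614/2985, 3983/23880].

π = [0.1000, 0.1506, 0.2075, 0.1694, 0.2057, 0.1668]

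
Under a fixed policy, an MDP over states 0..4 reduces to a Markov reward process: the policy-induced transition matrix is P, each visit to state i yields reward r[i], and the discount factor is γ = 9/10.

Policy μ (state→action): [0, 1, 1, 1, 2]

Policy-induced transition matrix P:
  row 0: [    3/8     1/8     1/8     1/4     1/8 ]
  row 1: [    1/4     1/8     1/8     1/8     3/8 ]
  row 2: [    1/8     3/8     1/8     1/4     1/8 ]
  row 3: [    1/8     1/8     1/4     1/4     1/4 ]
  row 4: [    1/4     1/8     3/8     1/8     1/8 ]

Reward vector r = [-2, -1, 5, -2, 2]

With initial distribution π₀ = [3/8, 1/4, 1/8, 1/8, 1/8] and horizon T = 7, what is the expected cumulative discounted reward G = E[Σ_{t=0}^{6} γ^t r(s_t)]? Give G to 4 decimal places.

t=0: π = [0.3750, 0.2500, 0.1250, 0.1250, 0.1250], E[r] = -0.3750, γ^t·E[r] = -0.375000, running G = -0.375000
t=1: π = [0.2656, 0.1563, 0.1719, 0.2031, 0.2031], E[r] = 0.1719, γ^t·E[r] = 0.154688, running G = -0.220313
t=2: π = [0.2363, 0.1680, 0.2012, 0.2051, 0.1895], E[r] = 0.3340, γ^t·E[r] = 0.270527, running G = 0.050215
t=3: π = [0.2288, 0.1753, 0.1980, 0.2053, 0.1926], E[r] = 0.3318, γ^t·E[r] = 0.241873, running G = 0.292088
t=4: π = [0.2282, 0.1745, 0.1988, 0.2040, 0.1945], E[r] = 0.3442, γ^t·E[r] = 0.225835, running G = 0.517922
t=5: π = [0.2282, 0.1747, 0.1991, 0.2039, 0.1941], E[r] = 0.3451, γ^t·E[r] = 0.203763, running G = 0.721685
t=6: π = [0.2281, 0.1748, 0.1990, 0.2039, 0.1942], E[r] = 0.3445, γ^t·E[r] = 0.183101, running G = 0.904786

G = 0.9048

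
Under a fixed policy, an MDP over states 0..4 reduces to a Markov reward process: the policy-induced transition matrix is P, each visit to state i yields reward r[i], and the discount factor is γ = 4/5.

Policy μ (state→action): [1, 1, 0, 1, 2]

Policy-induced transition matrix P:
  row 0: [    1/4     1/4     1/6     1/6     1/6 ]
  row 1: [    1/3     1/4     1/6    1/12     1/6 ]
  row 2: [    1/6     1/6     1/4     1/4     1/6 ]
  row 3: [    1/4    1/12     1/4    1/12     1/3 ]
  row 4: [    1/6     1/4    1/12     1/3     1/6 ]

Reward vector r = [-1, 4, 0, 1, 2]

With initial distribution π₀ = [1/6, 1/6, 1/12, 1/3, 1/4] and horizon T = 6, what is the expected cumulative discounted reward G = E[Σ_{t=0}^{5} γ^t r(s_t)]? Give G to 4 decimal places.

G = 4.4358

t=0: π = [0.1667, 0.1667, 0.0833, 0.3333, 0.2500], E[r] = 1.3333, γ^t·E[r] = 1.333333, running G = 1.333333
t=1: π = [0.2361, 0.1875, 0.1806, 0.1736, 0.2222], E[r] = 1.1319, γ^t·E[r] = 0.905556, running G = 2.238889
t=2: π = [0.2321, 0.2060, 0.1777, 0.1887, 0.1956], E[r] = 1.1719, γ^t·E[r] = 0.750000, running G = 2.988889
t=3: π = [0.2361, 0.2038, 0.1809, 0.1812, 0.1981], E[r] = 1.1563, γ^t·E[r] = 0.592049, running G = 3.580938
t=4: π = [0.2354, 0.2047, 0.1803, 0.1827, 0.1969], E[r] = 1.1599, γ^t·E[r] = 0.475106, running G = 4.056044
t=5: π = [0.2356, 0.2045, 0.1805, 0.1822, 0.1971], E[r] = 1.1589, γ^t·E[r] = 0.379756, running G = 4.435800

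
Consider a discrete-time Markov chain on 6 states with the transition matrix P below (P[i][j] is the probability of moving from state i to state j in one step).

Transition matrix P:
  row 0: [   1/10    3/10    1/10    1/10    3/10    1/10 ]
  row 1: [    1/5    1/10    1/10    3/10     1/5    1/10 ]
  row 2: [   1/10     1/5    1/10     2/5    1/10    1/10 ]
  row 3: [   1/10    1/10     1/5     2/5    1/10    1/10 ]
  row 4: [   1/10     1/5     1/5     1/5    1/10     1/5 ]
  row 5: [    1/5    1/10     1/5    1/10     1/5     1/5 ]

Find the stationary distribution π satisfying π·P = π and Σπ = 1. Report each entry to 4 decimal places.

π = [0.1285, 0.1567, 0.1559, 0.2765, 0.1542, 0.1282]

Balance equations π_j = Σ_i π_i·P[i][j]:
  π_0 = 1/10·π_0 + 1/5·π_1 + 1/10·π_2 + 1/10·π_3 + 1/10·π_4 + 1/5·π_5
  π_1 = 3/10·π_0 + 1/10·π_1 + 1/5·π_2 + 1/10·π_3 + 1/5·π_4 + 1/10·π_5
  π_2 = 1/10·π_0 + 1/10·π_1 + 1/10·π_2 + 1/5·π_3 + 1/5·π_4 + 1/5·π_5
  π_3 = 1/10·π_0 + 3/10·π_1 + 2/5·π_2 + 2/5·π_3 + 1/5·π_4 + 1/10·π_5
  π_4 = 3/10·π_0 + 1/5·π_1 + 1/10·π_2 + 1/10·π_3 + 1/10·π_4 + 1/5·π_5
  normalize: π_0 + π_1 + π_2 + π_3 + π_4 + π_5 = 1
Solving the linear system gives exactly π = [409/3183, 2494/15915, 827/5305, 880/3183, 818/5305, 2041/15915].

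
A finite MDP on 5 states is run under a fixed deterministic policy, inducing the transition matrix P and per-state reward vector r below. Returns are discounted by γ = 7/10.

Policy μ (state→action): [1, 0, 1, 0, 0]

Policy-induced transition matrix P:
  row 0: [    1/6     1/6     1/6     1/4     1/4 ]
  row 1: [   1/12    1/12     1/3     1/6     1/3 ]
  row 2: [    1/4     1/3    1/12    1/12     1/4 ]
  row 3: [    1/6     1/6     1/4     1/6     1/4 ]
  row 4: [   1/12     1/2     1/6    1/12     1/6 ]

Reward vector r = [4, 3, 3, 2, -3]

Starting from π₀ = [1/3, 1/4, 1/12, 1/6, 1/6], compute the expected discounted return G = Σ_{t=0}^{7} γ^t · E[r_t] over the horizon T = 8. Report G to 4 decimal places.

G = 5.3310

t=0: π = [0.3333, 0.2500, 0.0833, 0.1667, 0.1667], E[r] = 2.1667, γ^t·E[r] = 2.166667, running G = 2.166667
t=1: π = [0.1389, 0.2153, 0.2153, 0.1736, 0.2569], E[r] = 1.4236, γ^t·E[r] = 0.996528, running G = 3.163194
t=2: π = [0.1453, 0.2703, 0.1991, 0.1389, 0.2465], E[r] = 1.5272, γ^t·E[r] = 0.748328, running G = 3.911522
t=3: π = [0.1402, 0.2595, 0.2067, 0.1416, 0.2520], E[r] = 1.4867, γ^t·E[r] = 0.509935, running G = 4.421457
t=4: π = [0.1413, 0.2635, 0.2045, 0.1401, 0.2506], E[r] = 1.4974, γ^t·E[r] = 0.359521, running G = 4.780977
t=5: π = [0.1409, 0.2623, 0.2052, 0.1405, 0.2511], E[r] = 1.4939, γ^t·E[r] = 0.251084, running G = 5.032061
t=6: π = [0.1410, 0.2627, 0.2050, 0.1404, 0.2509], E[r] = 1.4950, γ^t·E[r] = 0.175882, running G = 5.207943
t=7: π = [0.1409, 0.2626, 0.2051, 0.1404, 0.2510], E[r] = 1.4946, γ^t·E[r] = 0.123091, running G = 5.331034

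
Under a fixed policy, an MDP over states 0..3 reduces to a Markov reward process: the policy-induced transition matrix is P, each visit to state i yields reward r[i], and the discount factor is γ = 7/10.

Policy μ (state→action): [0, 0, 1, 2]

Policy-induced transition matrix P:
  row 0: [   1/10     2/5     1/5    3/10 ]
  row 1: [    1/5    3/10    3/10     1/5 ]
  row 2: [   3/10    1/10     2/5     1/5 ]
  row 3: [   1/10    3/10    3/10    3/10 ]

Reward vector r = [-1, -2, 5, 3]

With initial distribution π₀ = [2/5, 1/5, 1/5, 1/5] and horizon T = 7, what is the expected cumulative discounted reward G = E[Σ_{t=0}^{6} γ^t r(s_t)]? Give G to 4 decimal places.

t=0: π = [0.4000, 0.2000, 0.2000, 0.2000], E[r] = 0.8000, γ^t·E[r] = 0.800000, running G = 0.800000
t=1: π = [0.1600, 0.3000, 0.2800, 0.2600], E[r] = 1.4200, γ^t·E[r] = 0.994000, running G = 1.794000
t=2: π = [0.1860, 0.2600, 0.3120, 0.2420], E[r] = 1.5800, γ^t·E[r] = 0.774200, running G = 2.568200
t=3: π = [0.1884, 0.2562, 0.3126, 0.2428], E[r] = 1.5906, γ^t·E[r] = 0.545576, running G = 3.113776
t=4: π = [0.1881, 0.2563, 0.3124, 0.2431], E[r] = 1.5907, γ^t·E[r] = 0.381922, running G = 3.495698
t=5: π = [0.1881, 0.2563, 0.3124, 0.2431], E[r] = 1.5907, γ^t·E[r] = 0.267356, running G = 3.763054
t=6: π = [0.1881, 0.2563, 0.3124, 0.2431], E[r] = 1.5908, γ^t·E[r] = 0.187151, running G = 3.950205

G = 3.9502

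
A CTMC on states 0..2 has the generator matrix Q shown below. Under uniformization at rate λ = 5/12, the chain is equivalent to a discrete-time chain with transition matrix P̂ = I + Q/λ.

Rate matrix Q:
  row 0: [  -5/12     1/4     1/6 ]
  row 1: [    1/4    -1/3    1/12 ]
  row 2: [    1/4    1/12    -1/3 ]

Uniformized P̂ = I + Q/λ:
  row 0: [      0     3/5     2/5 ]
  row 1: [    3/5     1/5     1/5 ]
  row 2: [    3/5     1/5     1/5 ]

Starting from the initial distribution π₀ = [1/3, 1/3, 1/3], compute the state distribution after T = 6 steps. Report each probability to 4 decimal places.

t=0: π = [0.3333, 0.3333, 0.3333]
t=1: π = [0.4000, 0.3333, 0.2667]
t=2: π = [0.3600, 0.3600, 0.2800]
t=3: π = [0.3840, 0.3440, 0.2720]
t=4: π = [0.3696, 0.3536, 0.2768]
t=5: π = [0.3782, 0.3478, 0.2739]
t=6: π = [0.3731, 0.3513, 0.2756]

π = [0.3731, 0.3513, 0.2756]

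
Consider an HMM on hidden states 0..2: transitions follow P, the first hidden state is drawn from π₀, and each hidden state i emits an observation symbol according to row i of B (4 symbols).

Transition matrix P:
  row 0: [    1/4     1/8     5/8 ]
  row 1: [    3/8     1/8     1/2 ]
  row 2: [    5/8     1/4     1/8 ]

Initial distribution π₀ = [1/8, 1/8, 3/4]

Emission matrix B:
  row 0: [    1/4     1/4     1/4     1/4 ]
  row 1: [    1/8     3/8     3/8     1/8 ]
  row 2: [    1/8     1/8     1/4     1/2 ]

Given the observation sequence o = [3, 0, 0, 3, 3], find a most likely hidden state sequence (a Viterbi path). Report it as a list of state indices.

t=0: δ = [3.125e-02, 1.562e-02, 3.750e-01]  (obs o_0=3)
t=1: δ = [5.859e-02, 1.172e-02, 5.859e-03]  ψ = [2, 2, 2]  (obs o_1=0)
t=2: δ = [3.662e-03, 9.155e-04, 4.578e-03]  ψ = [0, 0, 0]  (obs o_2=0)
t=3: δ = [7.153e-04, 1.431e-04, 1.144e-03]  ψ = [2, 2, 0]  (obs o_3=3)
t=4: δ = [1.788e-04, 3.576e-05, 2.235e-04]  ψ = [2, 2, 0]  (obs o_4=3)
backtrack: best end state = 2; path = [2, 0, 2, 0, 2]

path = [2, 0, 2, 0, 2]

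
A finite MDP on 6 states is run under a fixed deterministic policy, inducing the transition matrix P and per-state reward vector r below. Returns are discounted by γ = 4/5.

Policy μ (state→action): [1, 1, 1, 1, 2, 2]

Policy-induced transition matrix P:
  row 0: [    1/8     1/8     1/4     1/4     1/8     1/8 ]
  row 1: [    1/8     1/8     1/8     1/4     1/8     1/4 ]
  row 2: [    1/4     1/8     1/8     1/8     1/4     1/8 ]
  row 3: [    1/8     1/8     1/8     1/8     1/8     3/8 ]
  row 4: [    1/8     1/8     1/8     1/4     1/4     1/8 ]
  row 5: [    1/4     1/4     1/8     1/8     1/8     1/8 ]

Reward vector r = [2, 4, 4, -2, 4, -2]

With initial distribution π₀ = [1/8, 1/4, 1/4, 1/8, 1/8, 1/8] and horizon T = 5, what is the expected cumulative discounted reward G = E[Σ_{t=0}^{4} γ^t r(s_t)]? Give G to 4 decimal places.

G = 5.5890

t=0: π = [0.1250, 0.2500, 0.2500, 0.1250, 0.1250, 0.1250], E[r] = 2.2500, γ^t·E[r] = 2.250000, running G = 2.250000
t=1: π = [0.1719, 0.1406, 0.1406, 0.1875, 0.1719, 0.1875], E[r] = 1.4063, γ^t·E[r] = 1.125000, running G = 3.375000
t=2: π = [0.1660, 0.1484, 0.1465, 0.1855, 0.1641, 0.1895], E[r] = 1.4180, γ^t·E[r] = 0.907500, running G = 4.282500
t=3: π = [0.1670, 0.1487, 0.1458, 0.1848, 0.1638, 0.1899], E[r] = 1.4175, γ^t·E[r] = 0.725750, running G = 5.008250
t=4: π = [0.1670, 0.1487, 0.1459, 0.1849, 0.1637, 0.1898], E[r] = 1.4177, γ^t·E[r] = 0.580700, running G = 5.588950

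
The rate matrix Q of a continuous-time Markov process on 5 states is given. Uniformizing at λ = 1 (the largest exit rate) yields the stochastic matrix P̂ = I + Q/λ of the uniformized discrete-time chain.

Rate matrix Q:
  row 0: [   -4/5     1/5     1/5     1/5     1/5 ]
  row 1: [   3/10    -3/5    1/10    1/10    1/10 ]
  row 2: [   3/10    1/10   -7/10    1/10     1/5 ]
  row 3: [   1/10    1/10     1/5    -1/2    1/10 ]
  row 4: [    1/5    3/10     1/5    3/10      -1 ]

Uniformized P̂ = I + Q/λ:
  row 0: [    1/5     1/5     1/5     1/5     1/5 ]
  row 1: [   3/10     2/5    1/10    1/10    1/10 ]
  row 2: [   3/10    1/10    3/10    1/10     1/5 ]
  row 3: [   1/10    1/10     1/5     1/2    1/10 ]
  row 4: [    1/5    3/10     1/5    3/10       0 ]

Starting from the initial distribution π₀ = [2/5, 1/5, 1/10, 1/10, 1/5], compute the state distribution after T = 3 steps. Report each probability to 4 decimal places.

t=0: π = [0.4000, 0.2000, 0.1000, 0.1000, 0.2000]
t=1: π = [0.2200, 0.2400, 0.1900, 0.2200, 0.1300]
t=2: π = [0.2210, 0.2200, 0.1950, 0.2360, 0.1280]
t=3: π = [0.2179, 0.2137, 0.1975, 0.2421, 0.1288]

π = [0.2179, 0.2137, 0.1975, 0.2421, 0.1288]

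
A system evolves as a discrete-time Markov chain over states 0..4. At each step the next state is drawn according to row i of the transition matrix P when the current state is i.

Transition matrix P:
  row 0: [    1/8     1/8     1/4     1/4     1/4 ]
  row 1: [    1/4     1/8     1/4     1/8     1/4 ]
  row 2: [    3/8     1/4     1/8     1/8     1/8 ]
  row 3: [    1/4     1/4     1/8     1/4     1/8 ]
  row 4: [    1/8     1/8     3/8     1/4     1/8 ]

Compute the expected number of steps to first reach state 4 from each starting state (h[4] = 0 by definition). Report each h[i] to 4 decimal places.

h = [5.0087, 4.9391, 5.4957, 5.5652, 0.0000]

First-step conditioning: h[4] = 0; for i ≠ 4, h[i] = 1 + Σ_k P[i][k]·h[k].
  h[0] = 1 + 1/8·h[0] + 1/8·h[1] + 1/4·h[2] + 1/4·h[3]
  h[1] = 1 + 1/4·h[0] + 1/8·h[1] + 1/4·h[2] + 1/8·h[3]
  h[2] = 1 + 3/8·h[0] + 1/4·h[1] + 1/8·h[2] + 1/8·h[3]
  h[3] = 1 + 1/4·h[0] + 1/4·h[1] + 1/8·h[2] + 1/4·h[3]
Solving the 4×4 linear system over states ≠ 4 gives exactly h = [576/115, 568/115, 632/115, 128/23, 0] (h[4] = 0 is the target).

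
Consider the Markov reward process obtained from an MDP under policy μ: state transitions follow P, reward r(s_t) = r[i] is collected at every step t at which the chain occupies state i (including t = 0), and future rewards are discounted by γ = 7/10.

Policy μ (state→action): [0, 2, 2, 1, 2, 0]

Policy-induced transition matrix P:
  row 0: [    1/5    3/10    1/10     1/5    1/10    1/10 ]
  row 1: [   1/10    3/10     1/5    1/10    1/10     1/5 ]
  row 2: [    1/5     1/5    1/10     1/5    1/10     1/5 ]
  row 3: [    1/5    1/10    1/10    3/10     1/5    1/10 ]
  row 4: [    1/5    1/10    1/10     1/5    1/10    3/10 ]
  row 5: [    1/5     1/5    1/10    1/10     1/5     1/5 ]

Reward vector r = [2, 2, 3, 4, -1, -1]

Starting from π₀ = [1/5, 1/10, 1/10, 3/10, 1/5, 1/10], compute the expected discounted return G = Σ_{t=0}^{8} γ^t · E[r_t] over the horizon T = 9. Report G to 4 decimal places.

t=0: π = [0.2000, 0.1000, 0.1000, 0.3000, 0.2000, 0.1000], E[r] = 1.8000, γ^t·E[r] = 1.800000, running G = 1.800000
t=1: π = [0.1900, 0.1800, 0.1100, 0.2100, 0.1400, 0.1700], E[r] = 1.6000, γ^t·E[r] = 1.120000, running G = 2.920000
t=2: π = [0.1820, 0.2020, 0.1180, 0.1860, 0.1380, 0.1740], E[r] = 1.5540, γ^t·E[r] = 0.761460, running G = 3.681460
t=3: π = [0.1798, 0.2060, 0.1202, 0.1810, 0.1360, 0.1770], E[r] = 1.5432, γ^t·E[r] = 0.529318, running G = 4.210778
t=4: π = [0.1794, 0.2069, 0.1206, 0.1798, 0.1358, 0.1775], E[r] = 1.5402, γ^t·E[r] = 0.369812, running G = 4.580589
t=5: π = [0.1793, 0.2071, 0.1207, 0.1795, 0.1357, 0.1777], E[r] = 1.5396, γ^t·E[r] = 0.258759, running G = 4.839348
t=6: π = [0.1793, 0.2071, 0.1207, 0.1795, 0.1357, 0.1777], E[r] = 1.5394, γ^t·E[r] = 0.181114, running G = 5.020463
t=7: π = [0.1793, 0.2071, 0.1207, 0.1795, 0.1357, 0.1777], E[r] = 1.5394, γ^t·E[r] = 0.126777, running G = 5.147240
t=8: π = [0.1793, 0.2071, 0.1207, 0.1795, 0.1357, 0.1777], E[r] = 1.5394, γ^t·E[r] = 0.088744, running G = 5.235984

G = 5.2360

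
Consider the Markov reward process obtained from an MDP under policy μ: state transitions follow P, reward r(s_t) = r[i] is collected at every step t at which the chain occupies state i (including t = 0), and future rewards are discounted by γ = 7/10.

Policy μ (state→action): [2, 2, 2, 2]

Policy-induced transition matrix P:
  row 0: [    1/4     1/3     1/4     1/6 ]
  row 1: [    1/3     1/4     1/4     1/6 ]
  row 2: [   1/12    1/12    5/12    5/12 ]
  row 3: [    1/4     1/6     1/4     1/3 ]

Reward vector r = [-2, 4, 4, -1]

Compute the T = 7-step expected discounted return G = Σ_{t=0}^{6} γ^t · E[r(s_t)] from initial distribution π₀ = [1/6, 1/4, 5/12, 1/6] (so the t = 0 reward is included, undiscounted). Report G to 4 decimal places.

t=0: π = [0.1667, 0.2500, 0.4167, 0.1667], E[r] = 2.1667, γ^t·E[r] = 2.166667, running G = 2.166667
t=1: π = [0.2014, 0.1806, 0.3194, 0.2986], E[r] = 1.2986, γ^t·E[r] = 0.909028, running G = 3.075694
t=2: π = [0.2118, 0.1887, 0.3032, 0.2963], E[r] = 1.2477, γ^t·E[r] = 0.611366, running G = 3.687060
t=3: π = [0.2152, 0.1924, 0.3005, 0.2919], E[r] = 1.2496, γ^t·E[r] = 0.428618, running G = 4.115678
t=4: π = [0.2159, 0.1935, 0.3001, 0.2904], E[r] = 1.2521, γ^t·E[r] = 0.300631, running G = 4.416308
t=5: π = [0.2161, 0.1938, 0.3000, 0.2901], E[r] = 1.2528, γ^t·E[r] = 0.210566, running G = 4.626874
t=6: π = [0.2161, 0.1938, 0.3000, 0.2900], E[r] = 1.2530, γ^t·E[r] = 0.147417, running G = 4.774292

G = 4.7743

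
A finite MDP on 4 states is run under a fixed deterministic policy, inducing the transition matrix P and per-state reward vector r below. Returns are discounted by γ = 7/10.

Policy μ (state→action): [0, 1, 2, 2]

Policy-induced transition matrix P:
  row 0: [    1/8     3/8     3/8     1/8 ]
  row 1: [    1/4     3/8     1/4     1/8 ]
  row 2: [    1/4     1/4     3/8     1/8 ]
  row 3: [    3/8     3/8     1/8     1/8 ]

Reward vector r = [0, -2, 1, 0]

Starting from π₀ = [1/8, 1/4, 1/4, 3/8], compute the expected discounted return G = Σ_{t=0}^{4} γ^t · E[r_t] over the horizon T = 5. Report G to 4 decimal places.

t=0: π = [0.1250, 0.2500, 0.2500, 0.3750], E[r] = -0.2500, γ^t·E[r] = -0.250000, running G = -0.250000
t=1: π = [0.2813, 0.3438, 0.2500, 0.1250], E[r] = -0.4375, γ^t·E[r] = -0.306250, running G = -0.556250
t=2: π = [0.2305, 0.3438, 0.3008, 0.1250], E[r] = -0.3867, γ^t·E[r] = -0.189492, running G = -0.745742
t=3: π = [0.2368, 0.3374, 0.3008, 0.1250], E[r] = -0.3740, γ^t·E[r] = -0.128290, running G = -0.874032
t=4: π = [0.2360, 0.3374, 0.3016, 0.1250], E[r] = -0.3732, γ^t·E[r] = -0.089613, running G = -0.963645

G = -0.9636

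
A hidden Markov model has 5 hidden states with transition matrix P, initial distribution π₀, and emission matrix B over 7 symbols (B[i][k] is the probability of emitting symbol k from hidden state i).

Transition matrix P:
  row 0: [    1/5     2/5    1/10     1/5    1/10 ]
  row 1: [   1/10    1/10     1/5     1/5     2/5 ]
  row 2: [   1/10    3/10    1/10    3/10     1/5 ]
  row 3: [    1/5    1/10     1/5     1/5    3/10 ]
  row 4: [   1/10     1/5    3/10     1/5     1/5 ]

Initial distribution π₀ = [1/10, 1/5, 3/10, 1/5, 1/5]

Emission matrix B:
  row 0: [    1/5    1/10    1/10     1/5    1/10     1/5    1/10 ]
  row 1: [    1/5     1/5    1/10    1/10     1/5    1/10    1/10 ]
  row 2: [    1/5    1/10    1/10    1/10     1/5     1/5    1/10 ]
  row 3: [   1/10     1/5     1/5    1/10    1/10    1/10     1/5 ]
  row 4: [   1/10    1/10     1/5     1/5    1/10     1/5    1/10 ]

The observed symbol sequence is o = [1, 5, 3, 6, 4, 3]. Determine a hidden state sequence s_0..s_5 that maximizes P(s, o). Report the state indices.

path = [1, 4, 4, 2, 1, 4]

t=0: δ = [1.000e-02, 4.000e-02, 3.000e-02, 4.000e-02, 2.000e-02]  (obs o_0=1)
t=1: δ = [1.600e-03, 9.000e-04, 1.600e-03, 9.000e-04, 3.200e-03]  ψ = [3, 2, 1, 2, 1]  (obs o_1=5)
t=2: δ = [6.400e-05, 6.400e-05, 9.600e-05, 6.400e-05, 1.280e-04]  ψ = [0, 0, 4, 4, 4]  (obs o_2=3)
t=3: δ = [1.280e-06, 2.880e-06, 3.840e-06, 5.760e-06, 2.560e-06]  ψ = [0, 2, 4, 2, 1]  (obs o_3=6)
t=4: δ = [1.152e-07, 2.304e-07, 2.304e-07, 1.152e-07, 1.728e-07]  ψ = [3, 2, 3, 2, 3]  (obs o_4=4)
t=5: δ = [4.608e-09, 6.912e-09, 5.184e-09, 6.912e-09, 1.843e-08]  ψ = [0, 2, 4, 2, 1]  (obs o_5=3)
backtrack: best end state = 4; path = [1, 4, 4, 2, 1, 4]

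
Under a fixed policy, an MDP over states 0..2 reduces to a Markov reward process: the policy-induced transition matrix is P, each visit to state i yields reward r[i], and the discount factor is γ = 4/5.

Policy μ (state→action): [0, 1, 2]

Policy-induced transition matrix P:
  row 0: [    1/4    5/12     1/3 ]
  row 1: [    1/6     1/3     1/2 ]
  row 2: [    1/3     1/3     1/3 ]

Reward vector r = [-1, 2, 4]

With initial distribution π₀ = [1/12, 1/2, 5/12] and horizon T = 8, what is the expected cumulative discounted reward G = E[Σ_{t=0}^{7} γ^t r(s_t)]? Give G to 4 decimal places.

t=0: π = [0.0833, 0.5000, 0.4167], E[r] = 2.5833, γ^t·E[r] = 2.583333, running G = 2.583333
t=1: π = [0.2431, 0.3403, 0.4167], E[r] = 2.1042, γ^t·E[r] = 1.683333, running G = 4.266667
t=2: π = [0.2564, 0.3536, 0.3900], E[r] = 2.0110, γ^t·E[r] = 1.287037, running G = 5.553704
t=3: π = [0.2530, 0.3547, 0.3923], E[r] = 2.0254, γ^t·E[r] = 1.037012, running G = 6.590716
t=4: π = [0.2531, 0.3544, 0.3924], E[r] = 2.0255, γ^t·E[r] = 0.829648, running G = 7.420364
t=5: π = [0.2532, 0.3544, 0.3924], E[r] = 2.0253, γ^t·E[r] = 0.663650, running G = 8.084014
t=6: π = [0.2532, 0.3544, 0.3924], E[r] = 2.0253, γ^t·E[r] = 0.530924, running G = 8.614938
t=7: π = [0.2532, 0.3544, 0.3924], E[r] = 2.0253, γ^t·E[r] = 0.424740, running G = 9.039678

G = 9.0397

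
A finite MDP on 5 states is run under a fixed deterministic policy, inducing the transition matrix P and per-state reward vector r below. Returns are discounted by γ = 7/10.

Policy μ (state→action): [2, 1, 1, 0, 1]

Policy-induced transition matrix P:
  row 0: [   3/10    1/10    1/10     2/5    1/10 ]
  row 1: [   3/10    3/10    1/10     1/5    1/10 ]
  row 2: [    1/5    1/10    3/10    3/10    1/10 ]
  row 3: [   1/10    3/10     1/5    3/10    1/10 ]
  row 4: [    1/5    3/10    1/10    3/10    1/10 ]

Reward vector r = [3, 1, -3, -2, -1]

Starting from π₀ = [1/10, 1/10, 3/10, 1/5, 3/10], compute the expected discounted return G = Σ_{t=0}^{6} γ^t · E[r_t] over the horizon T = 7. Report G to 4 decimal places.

t=0: π = [0.1000, 0.1000, 0.3000, 0.2000, 0.3000], E[r] = -1.2000, γ^t·E[r] = -1.200000, running G = -1.200000
t=1: π = [0.2000, 0.2200, 0.1800, 0.3000, 0.1000], E[r] = -0.4200, γ^t·E[r] = -0.294000, running G = -1.494000
t=2: π = [0.2120, 0.2240, 0.1660, 0.2980, 0.1000], E[r] = -0.3340, γ^t·E[r] = -0.163660, running G = -1.657660
t=3: π = [0.2138, 0.2244, 0.1630, 0.2988, 0.1000], E[r] = -0.3208, γ^t·E[r] = -0.110034, running G = -1.767694
t=4: π = [0.2139, 0.2246, 0.1625, 0.2989, 0.1000], E[r] = -0.3189, γ^t·E[r] = -0.076558, running G = -1.844253
t=5: π = [0.2140, 0.2247, 0.1624, 0.2989, 0.1000], E[r] = -0.3184, γ^t·E[r] = -0.053517, running G = -1.897770
t=6: π = [0.2140, 0.2247, 0.1624, 0.2989, 0.1000], E[r] = -0.3183, γ^t·E[r] = -0.037449, running G = -1.935219

G = -1.9352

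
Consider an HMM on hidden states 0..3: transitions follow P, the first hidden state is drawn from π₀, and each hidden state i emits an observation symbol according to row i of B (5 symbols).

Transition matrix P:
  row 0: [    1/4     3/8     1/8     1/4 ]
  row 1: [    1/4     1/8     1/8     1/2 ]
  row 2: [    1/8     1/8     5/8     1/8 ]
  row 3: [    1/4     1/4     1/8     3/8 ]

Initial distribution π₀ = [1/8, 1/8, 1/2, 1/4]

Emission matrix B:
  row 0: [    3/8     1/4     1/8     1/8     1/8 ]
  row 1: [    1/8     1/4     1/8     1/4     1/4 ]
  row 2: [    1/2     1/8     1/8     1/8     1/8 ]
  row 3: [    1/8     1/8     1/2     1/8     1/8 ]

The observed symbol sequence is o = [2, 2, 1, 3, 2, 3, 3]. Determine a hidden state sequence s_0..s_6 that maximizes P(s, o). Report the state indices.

t=0: δ = [1.562e-02, 1.562e-02, 6.250e-02, 1.250e-01]  (obs o_0=2)
t=1: δ = [3.906e-03, 3.906e-03, 4.883e-03, 2.344e-02]  ψ = [3, 3, 2, 3]  (obs o_1=2)
t=2: δ = [1.465e-03, 1.465e-03, 3.815e-04, 1.099e-03]  ψ = [3, 3, 2, 3]  (obs o_2=1)
t=3: δ = [4.578e-05, 1.373e-04, 2.980e-05, 9.155e-05]  ψ = [0, 0, 2, 1]  (obs o_3=3)
t=4: δ = [4.292e-06, 2.861e-06, 2.328e-06, 3.433e-05]  ψ = [1, 3, 2, 1]  (obs o_4=2)
t=5: δ = [1.073e-06, 2.146e-06, 5.364e-07, 1.609e-06]  ψ = [3, 3, 3, 3]  (obs o_5=3)
t=6: δ = [6.706e-08, 1.006e-07, 4.191e-08, 1.341e-07]  ψ = [1, 0, 2, 1]  (obs o_6=3)
backtrack: best end state = 3; path = [3, 3, 0, 1, 3, 1, 3]

path = [3, 3, 0, 1, 3, 1, 3]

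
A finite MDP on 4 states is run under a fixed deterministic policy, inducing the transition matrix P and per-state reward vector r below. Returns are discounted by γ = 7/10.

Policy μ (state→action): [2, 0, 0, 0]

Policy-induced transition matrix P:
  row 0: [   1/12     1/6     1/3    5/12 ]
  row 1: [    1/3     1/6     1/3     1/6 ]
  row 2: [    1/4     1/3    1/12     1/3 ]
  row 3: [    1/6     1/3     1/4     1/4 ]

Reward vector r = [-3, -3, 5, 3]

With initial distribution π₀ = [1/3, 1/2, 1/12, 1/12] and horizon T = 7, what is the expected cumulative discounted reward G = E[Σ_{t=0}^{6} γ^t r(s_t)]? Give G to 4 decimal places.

G = -0.1619

t=0: π = [0.3333, 0.5000, 0.0833, 0.0833], E[r] = -1.8333, γ^t·E[r] = -1.833333, running G = -1.833333
t=1: π = [0.2292, 0.1944, 0.3056, 0.2708], E[r] = 1.0694, γ^t·E[r] = 0.748611, running G = -1.084722
t=2: π = [0.2054, 0.2627, 0.2344, 0.2975], E[r] = 0.6597, γ^t·E[r] = 0.323264, running G = -0.761458
t=3: π = [0.2129, 0.2553, 0.2500, 0.2819], E[r] = 0.6909, γ^t·E[r] = 0.236970, running G = -0.524488
t=4: π = [0.2123, 0.2553, 0.2474, 0.2850], E[r] = 0.6890, γ^t·E[r] = 0.165437, running G = -0.359051
t=5: π = [0.2121, 0.2554, 0.2477, 0.2847], E[r] = 0.6903, γ^t·E[r] = 0.116013, running G = -0.243037
t=6: π = [0.2122, 0.2554, 0.2477, 0.2847], E[r] = 0.6897, γ^t·E[r] = 0.081140, running G = -0.161897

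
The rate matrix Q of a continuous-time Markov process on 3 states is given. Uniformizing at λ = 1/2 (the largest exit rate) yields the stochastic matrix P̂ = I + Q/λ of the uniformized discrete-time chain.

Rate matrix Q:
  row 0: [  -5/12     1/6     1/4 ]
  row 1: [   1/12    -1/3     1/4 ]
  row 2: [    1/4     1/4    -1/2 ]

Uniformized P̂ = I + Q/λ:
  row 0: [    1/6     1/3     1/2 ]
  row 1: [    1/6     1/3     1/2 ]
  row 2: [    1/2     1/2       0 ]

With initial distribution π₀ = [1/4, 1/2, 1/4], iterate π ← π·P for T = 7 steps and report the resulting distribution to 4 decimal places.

t=0: π = [0.2500, 0.5000, 0.2500]
t=1: π = [0.2500, 0.3750, 0.3750]
t=2: π = [0.2917, 0.3958, 0.3125]
t=3: π = [0.2708, 0.3854, 0.3438]
t=4: π = [0.2813, 0.3906, 0.3281]
t=5: π = [0.2760, 0.3880, 0.3359]
t=6: π = [0.2786, 0.3893, 0.3320]
t=7: π = [0.2773, 0.3887, 0.3340]

π = [0.2773, 0.3887, 0.3340]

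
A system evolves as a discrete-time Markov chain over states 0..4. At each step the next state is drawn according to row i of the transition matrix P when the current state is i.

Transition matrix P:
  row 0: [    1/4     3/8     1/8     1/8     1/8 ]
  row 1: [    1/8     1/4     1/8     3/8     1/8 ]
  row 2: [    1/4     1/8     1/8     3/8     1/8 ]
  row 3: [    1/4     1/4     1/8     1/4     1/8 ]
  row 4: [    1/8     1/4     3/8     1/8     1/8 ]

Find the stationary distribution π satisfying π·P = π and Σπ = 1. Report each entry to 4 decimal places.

Balance equations π_j = Σ_i π_i·P[i][j]:
  π_0 = 1/4·π_0 + 1/8·π_1 + 1/4·π_2 + 1/4·π_3 + 1/8·π_4
  π_1 = 3/8·π_0 + 1/4·π_1 + 1/8·π_2 + 1/4·π_3 + 1/4·π_4
  π_2 = 1/8·π_0 + 1/8·π_1 + 1/8·π_2 + 1/8·π_3 + 3/8·π_4
  π_3 = 1/8·π_0 + 3/8·π_1 + 3/8·π_2 + 1/4·π_3 + 1/8·π_4
  normalize: π_0 + π_1 + π_2 + π_3 + π_4 = 1
Solving the linear system gives exactly π = [421/2080, 133/520, 5/32, 271/1040, 1/8].

π = [0.2024, 0.2558, 0.1563, 0.2606, 0.1250]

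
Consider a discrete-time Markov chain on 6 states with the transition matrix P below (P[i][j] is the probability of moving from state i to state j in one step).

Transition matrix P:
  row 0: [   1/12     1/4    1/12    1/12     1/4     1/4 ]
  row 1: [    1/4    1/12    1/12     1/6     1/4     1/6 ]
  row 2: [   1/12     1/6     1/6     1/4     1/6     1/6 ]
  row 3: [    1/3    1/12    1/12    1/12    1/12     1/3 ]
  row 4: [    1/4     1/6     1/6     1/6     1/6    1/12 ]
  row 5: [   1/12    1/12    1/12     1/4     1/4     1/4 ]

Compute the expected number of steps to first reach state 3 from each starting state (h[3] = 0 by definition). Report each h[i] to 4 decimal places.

First-step conditioning: h[3] = 0; for i ≠ 3, h[i] = 1 + Σ_k P[i][k]·h[k].
  h[0] = 1 + 1/12·h[0] + 1/4·h[1] + 1/12·h[2] + 1/4·h[4] + 1/4·h[5]
  h[1] = 1 + 1/4·h[0] + 1/12·h[1] + 1/12·h[2] + 1/4·h[4] + 1/6·h[5]
  h[2] = 1 + 1/12·h[0] + 1/6·h[1] + 1/6·h[2] + 1/6·h[4] + 1/6·h[5]
  h[4] = 1 + 1/4·h[0] + 1/6·h[1] + 1/6·h[2] + 1/6·h[4] + 1/12·h[5]
  h[5] = 1 + 1/12·h[0] + 1/12·h[1] + 1/12·h[2] + 1/4·h[4] + 1/4·h[5]
Solving the 5×5 linear system over states ≠ 3 gives exactly h = [332/55, 312/55, 56/11, 0, 312/55, 56/11] (h[3] = 0 is the target).

h = [6.0364, 5.6727, 5.0909, 0.0000, 5.6727, 5.0909]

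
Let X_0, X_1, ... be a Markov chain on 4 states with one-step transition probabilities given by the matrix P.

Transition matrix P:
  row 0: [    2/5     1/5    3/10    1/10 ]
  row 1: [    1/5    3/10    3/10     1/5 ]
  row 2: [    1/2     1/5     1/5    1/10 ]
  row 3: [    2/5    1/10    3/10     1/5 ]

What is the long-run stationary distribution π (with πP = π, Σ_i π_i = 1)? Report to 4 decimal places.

π = [0.3858, 0.2073, 0.2727, 0.1341]

Balance equations π_j = Σ_i π_i·P[i][j]:
  π_0 = 2/5·π_0 + 1/5·π_1 + 1/2·π_2 + 2/5·π_3
  π_1 = 1/5·π_0 + 3/10·π_1 + 1/5·π_2 + 1/10·π_3
  π_2 = 3/10·π_0 + 3/10·π_1 + 1/5·π_2 + 3/10·π_3
  normalize: π_0 + π_1 + π_2 + π_3 = 1
Solving the linear system gives exactly π = [174/451, 17/82, 3/11, 11/82].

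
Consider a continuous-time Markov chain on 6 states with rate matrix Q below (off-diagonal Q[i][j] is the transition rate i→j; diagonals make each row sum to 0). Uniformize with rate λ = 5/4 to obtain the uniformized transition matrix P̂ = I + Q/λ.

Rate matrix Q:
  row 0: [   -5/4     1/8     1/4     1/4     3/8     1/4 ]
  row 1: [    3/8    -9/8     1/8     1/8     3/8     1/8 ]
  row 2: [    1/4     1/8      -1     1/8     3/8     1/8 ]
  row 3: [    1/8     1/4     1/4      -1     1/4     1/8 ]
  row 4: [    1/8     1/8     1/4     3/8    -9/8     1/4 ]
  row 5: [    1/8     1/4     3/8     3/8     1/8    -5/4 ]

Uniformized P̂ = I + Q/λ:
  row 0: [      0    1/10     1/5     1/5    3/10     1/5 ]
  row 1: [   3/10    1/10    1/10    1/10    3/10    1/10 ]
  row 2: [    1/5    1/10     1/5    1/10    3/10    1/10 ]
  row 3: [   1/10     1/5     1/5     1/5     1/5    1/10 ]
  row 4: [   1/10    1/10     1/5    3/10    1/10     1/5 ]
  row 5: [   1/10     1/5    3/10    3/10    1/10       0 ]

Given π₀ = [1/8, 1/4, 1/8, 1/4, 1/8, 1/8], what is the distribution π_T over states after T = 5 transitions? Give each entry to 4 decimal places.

π = [0.1330, 0.1322, 0.1990, 0.2004, 0.2129, 0.1224]

t=0: π = [0.1250, 0.2500, 0.1250, 0.2500, 0.1250, 0.1250]
t=1: π = [0.1500, 0.1375, 0.1875, 0.1875, 0.2250, 0.1125]
t=2: π = [0.1313, 0.1300, 0.1975, 0.2013, 0.2138, 0.1263]
t=3: π = [0.1326, 0.1328, 0.1996, 0.2013, 0.2119, 0.1219]
t=4: π = [0.1333, 0.1323, 0.1989, 0.2001, 0.2131, 0.1223]
t=5: π = [0.1330, 0.1322, 0.1990, 0.2004, 0.2129, 0.1224]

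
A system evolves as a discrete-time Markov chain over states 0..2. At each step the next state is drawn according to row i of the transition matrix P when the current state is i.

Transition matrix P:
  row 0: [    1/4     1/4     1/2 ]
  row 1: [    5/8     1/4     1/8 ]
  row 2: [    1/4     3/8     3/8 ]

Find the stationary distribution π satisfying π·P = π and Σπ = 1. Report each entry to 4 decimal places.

Balance equations π_j = Σ_i π_i·P[i][j]:
  π_0 = 1/4·π_0 + 5/8·π_1 + 1/4·π_2
  π_1 = 1/4·π_0 + 1/4·π_1 + 3/8·π_2
  normalize: π_0 + π_1 + π_2 = 1
Solving the linear system gives exactly π = [9/25, 22/75, 26/75].

π = [0.3600, 0.2933, 0.3467]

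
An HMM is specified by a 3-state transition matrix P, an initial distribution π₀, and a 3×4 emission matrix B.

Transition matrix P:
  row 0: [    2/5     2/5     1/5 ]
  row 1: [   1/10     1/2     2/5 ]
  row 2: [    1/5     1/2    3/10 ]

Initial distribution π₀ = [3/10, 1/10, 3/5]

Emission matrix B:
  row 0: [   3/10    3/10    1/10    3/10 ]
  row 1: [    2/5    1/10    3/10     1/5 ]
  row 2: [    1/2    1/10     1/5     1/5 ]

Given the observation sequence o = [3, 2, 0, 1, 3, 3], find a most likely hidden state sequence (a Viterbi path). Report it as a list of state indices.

path = [2, 1, 2, 0, 0, 0]

t=0: δ = [9.000e-02, 2.000e-02, 1.200e-01]  (obs o_0=3)
t=1: δ = [3.600e-03, 1.800e-02, 7.200e-03]  ψ = [0, 2, 2]  (obs o_1=2)
t=2: δ = [5.400e-04, 3.600e-03, 3.600e-03]  ψ = [1, 1, 1]  (obs o_2=0)
t=3: δ = [2.160e-04, 1.800e-04, 1.440e-04]  ψ = [2, 1, 1]  (obs o_3=1)
t=4: δ = [2.592e-05, 1.800e-05, 1.440e-05]  ψ = [0, 1, 1]  (obs o_4=3)
t=5: δ = [3.110e-06, 2.074e-06, 1.440e-06]  ψ = [0, 0, 1]  (obs o_5=3)
backtrack: best end state = 0; path = [2, 1, 2, 0, 0, 0]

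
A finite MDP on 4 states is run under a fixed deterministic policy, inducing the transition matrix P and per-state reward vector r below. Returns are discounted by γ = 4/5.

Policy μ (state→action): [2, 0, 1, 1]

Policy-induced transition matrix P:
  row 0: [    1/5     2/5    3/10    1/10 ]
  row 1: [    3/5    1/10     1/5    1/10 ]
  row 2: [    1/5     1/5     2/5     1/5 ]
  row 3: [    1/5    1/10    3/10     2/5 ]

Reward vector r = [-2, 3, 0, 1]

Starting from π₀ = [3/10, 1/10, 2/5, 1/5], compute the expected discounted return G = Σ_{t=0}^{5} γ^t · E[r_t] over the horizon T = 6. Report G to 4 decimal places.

t=0: π = [0.3000, 0.1000, 0.4000, 0.2000], E[r] = -0.1000, γ^t·E[r] = -0.100000, running G = -0.100000
t=1: π = [0.2400, 0.2300, 0.3300, 0.2000], E[r] = 0.4100, γ^t·E[r] = 0.328000, running G = 0.228000
t=2: π = [0.2920, 0.2050, 0.3100, 0.1930], E[r] = 0.2240, γ^t·E[r] = 0.143360, running G = 0.371360
t=3: π = [0.2820, 0.2186, 0.3105, 0.1889], E[r] = 0.2807, γ^t·E[r] = 0.143718, running G = 0.515078
t=4: π = [0.2874, 0.2157, 0.3092, 0.1877], E[r] = 0.2598, γ^t·E[r] = 0.106410, running G = 0.621488
t=5: π = [0.2863, 0.2172, 0.3094, 0.1872], E[r] = 0.2662, γ^t·E[r] = 0.087218, running G = 0.708706

G = 0.7087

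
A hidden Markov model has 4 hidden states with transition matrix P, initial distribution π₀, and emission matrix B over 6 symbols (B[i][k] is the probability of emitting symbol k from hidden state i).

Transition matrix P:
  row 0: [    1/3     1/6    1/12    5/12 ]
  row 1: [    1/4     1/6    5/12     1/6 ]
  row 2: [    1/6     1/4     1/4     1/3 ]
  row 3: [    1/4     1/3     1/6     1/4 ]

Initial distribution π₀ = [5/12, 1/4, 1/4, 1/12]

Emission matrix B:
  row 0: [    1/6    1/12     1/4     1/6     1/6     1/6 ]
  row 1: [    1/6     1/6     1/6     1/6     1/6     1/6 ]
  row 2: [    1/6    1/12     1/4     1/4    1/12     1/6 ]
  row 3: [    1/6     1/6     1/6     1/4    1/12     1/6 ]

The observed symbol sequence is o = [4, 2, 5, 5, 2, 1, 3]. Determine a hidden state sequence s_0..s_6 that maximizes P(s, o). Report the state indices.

path = [0, 0, 3, 1, 2, 1, 2]

t=0: δ = [6.944e-02, 4.167e-02, 2.083e-02, 6.944e-03]  (obs o_0=4)
t=1: δ = [5.787e-03, 1.929e-03, 4.340e-03, 4.823e-03]  ψ = [0, 0, 1, 0]  (obs o_1=2)
t=2: δ = [3.215e-04, 2.679e-04, 1.808e-04, 4.019e-04]  ψ = [0, 3, 2, 0]  (obs o_2=5)
t=3: δ = [1.786e-05, 2.233e-05, 1.861e-05, 2.233e-05]  ψ = [0, 3, 1, 0]  (obs o_3=5)
t=4: δ = [1.488e-06, 1.240e-06, 2.326e-06, 1.240e-06]  ψ = [0, 3, 1, 0]  (obs o_4=2)
t=5: δ = [4.135e-08, 9.690e-08, 4.845e-08, 1.292e-07]  ψ = [0, 2, 2, 2]  (obs o_5=1)
t=6: δ = [5.384e-09, 7.178e-09, 1.009e-08, 8.075e-09]  ψ = [3, 3, 1, 3]  (obs o_6=3)
backtrack: best end state = 2; path = [0, 0, 3, 1, 2, 1, 2]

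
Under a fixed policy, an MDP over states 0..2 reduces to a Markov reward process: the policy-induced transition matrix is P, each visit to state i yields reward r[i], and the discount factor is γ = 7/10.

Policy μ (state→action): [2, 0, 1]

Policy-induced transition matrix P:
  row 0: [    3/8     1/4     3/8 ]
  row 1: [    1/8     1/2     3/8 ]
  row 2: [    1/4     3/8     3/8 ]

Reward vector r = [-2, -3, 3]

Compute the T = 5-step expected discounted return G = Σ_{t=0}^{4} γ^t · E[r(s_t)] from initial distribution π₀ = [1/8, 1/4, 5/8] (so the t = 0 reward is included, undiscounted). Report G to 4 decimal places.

t=0: π = [0.1250, 0.2500, 0.6250], E[r] = 0.8750, γ^t·E[r] = 0.875000, running G = 0.875000
t=1: π = [0.2344, 0.3906, 0.3750], E[r] = -0.5156, γ^t·E[r] = -0.360938, running G = 0.514063
t=2: π = [0.2305, 0.3945, 0.3750], E[r] = -0.5195, γ^t·E[r] = -0.254570, running G = 0.259492
t=3: π = [0.2295, 0.3955, 0.3750], E[r] = -0.5205, γ^t·E[r] = -0.178534, running G = 0.080958
t=4: π = [0.2292, 0.3958, 0.3750], E[r] = -0.5208, γ^t·E[r] = -0.125033, running G = -0.044075

G = -0.0441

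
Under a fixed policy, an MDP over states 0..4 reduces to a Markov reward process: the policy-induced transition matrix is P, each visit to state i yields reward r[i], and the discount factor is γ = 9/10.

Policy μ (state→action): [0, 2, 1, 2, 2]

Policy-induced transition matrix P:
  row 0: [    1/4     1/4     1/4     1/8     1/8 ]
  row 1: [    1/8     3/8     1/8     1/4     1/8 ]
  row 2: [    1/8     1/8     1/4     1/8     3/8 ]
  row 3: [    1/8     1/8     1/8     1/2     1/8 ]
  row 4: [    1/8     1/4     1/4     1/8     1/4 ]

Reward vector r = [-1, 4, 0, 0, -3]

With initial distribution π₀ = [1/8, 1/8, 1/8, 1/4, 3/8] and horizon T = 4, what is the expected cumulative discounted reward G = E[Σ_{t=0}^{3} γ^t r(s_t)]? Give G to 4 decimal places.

t=0: π = [0.1250, 0.1250, 0.1250, 0.2500, 0.3750], E[r] = -0.7500, γ^t·E[r] = -0.750000, running G = -0.750000
t=1: π = [0.1406, 0.2188, 0.2031, 0.2344, 0.2031], E[r] = 0.1250, γ^t·E[r] = 0.112500, running G = -0.637500
t=2: π = [0.1426, 0.2227, 0.1934, 0.2402, 0.2012], E[r] = 0.1445, γ^t·E[r] = 0.117070, running G = -0.520430
t=3: π = [0.1428, 0.2236, 0.1921, 0.2429, 0.1985], E[r] = 0.1563, γ^t·E[r] = 0.113906, running G = -0.406523

G = -0.4065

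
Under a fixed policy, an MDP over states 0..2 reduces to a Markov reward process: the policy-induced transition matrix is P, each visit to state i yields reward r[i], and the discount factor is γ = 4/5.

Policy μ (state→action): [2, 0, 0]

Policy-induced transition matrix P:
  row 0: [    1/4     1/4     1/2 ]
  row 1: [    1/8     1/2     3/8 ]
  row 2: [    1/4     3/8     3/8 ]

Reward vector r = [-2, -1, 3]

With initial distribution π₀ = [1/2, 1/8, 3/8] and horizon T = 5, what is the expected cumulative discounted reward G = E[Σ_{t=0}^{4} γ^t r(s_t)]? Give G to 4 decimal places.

t=0: π = [0.5000, 0.1250, 0.3750], E[r] = 0.0000, γ^t·E[r] = 0.000000, running G = 0.000000
t=1: π = [0.2344, 0.3281, 0.4375], E[r] = 0.5156, γ^t·E[r] = 0.412500, running G = 0.412500
t=2: π = [0.2090, 0.3867, 0.4043], E[r] = 0.4082, γ^t·E[r] = 0.261250, running G = 0.673750
t=3: π = [0.2017, 0.3972, 0.4011], E[r] = 0.4028, γ^t·E[r] = 0.206250, running G = 0.880000
t=4: π = [0.2003, 0.3994, 0.4002], E[r] = 0.4005, γ^t·E[r] = 0.164038, running G = 1.044038

G = 1.0440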